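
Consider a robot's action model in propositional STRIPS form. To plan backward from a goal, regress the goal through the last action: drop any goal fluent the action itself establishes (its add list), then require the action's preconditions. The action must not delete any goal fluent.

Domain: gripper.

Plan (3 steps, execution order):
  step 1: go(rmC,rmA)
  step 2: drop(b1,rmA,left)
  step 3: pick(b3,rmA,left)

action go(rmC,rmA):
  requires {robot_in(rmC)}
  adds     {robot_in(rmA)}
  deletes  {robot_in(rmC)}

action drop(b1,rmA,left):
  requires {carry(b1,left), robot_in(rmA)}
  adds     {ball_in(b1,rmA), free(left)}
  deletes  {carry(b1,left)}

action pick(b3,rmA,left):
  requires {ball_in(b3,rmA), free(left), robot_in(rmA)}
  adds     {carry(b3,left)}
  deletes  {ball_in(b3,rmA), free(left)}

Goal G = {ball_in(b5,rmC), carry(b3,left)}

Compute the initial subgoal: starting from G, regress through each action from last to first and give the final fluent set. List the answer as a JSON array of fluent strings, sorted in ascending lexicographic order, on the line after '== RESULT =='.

Regress step by step:
  through step 3 (pick(b3,rmA,left)): drop {carry(b3,left)}, keep {ball_in(b5,rmC)}, require {ball_in(b3,rmA), free(left), robot_in(rmA)}
    → {ball_in(b3,rmA), ball_in(b5,rmC), free(left), robot_in(rmA)}
  through step 2 (drop(b1,rmA,left)): drop {free(left)}, keep {ball_in(b3,rmA), ball_in(b5,rmC), robot_in(rmA)}, require {carry(b1,left), robot_in(rmA)}
    → {ball_in(b3,rmA), ball_in(b5,rmC), carry(b1,left), robot_in(rmA)}
  through step 1 (go(rmC,rmA)): drop {robot_in(rmA)}, keep {ball_in(b3,rmA), ball_in(b5,rmC), carry(b1,left)}, require {robot_in(rmC)}
    → {ball_in(b3,rmA), ball_in(b5,rmC), carry(b1,left), robot_in(rmC)}

== RESULT ==
["ball_in(b3,rmA)", "ball_in(b5,rmC)", "carry(b1,left)", "robot_in(rmC)"]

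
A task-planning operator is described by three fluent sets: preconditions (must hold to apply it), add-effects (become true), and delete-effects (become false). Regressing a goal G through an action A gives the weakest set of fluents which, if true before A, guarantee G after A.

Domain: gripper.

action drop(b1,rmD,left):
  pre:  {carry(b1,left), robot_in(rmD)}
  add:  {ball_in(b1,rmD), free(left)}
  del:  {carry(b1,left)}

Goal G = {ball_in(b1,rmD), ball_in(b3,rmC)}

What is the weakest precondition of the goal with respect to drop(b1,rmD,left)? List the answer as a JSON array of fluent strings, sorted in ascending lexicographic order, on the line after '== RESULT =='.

Regress:
  G ∩ del = {}  (empty — regression defined)
  G \ add = {ball_in(b1,rmD), ball_in(b3,rmC)} \ {ball_in(b1,rmD), free(left)} = {ball_in(b3,rmC)}
  ∪ pre   = {ball_in(b3,rmC)} ∪ {carry(b1,left), robot_in(rmD)}
          = {ball_in(b3,rmC), carry(b1,left), robot_in(rmD)}

== RESULT ==
["ball_in(b3,rmC)", "carry(b1,left)", "robot_in(rmD)"]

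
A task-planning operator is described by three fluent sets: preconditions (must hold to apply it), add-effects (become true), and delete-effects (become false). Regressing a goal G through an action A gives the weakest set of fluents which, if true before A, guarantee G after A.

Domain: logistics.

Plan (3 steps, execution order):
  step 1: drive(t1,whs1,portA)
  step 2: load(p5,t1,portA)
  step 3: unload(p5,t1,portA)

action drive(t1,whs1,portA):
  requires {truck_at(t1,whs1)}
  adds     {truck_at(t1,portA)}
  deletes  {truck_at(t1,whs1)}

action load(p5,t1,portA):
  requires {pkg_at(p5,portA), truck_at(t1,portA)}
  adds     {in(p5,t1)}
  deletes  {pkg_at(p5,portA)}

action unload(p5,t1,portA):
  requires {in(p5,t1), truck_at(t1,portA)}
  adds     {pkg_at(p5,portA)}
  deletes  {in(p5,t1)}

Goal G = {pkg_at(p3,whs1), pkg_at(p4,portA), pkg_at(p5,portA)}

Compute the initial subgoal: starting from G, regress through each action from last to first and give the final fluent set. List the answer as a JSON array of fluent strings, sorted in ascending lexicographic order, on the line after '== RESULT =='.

Regress step by step:
  through step 3 (unload(p5,t1,portA)): drop {pkg_at(p5,portA)}, keep {pkg_at(p3,whs1), pkg_at(p4,portA)}, require {in(p5,t1), truck_at(t1,portA)}
    → {in(p5,t1), pkg_at(p3,whs1), pkg_at(p4,portA), truck_at(t1,portA)}
  through step 2 (load(p5,t1,portA)): drop {in(p5,t1)}, keep {pkg_at(p3,whs1), pkg_at(p4,portA), truck_at(t1,portA)}, require {pkg_at(p5,portA), truck_at(t1,portA)}
    → {pkg_at(p3,whs1), pkg_at(p4,portA), pkg_at(p5,portA), truck_at(t1,portA)}
  through step 1 (drive(t1,whs1,portA)): drop {truck_at(t1,portA)}, keep {pkg_at(p3,whs1), pkg_at(p4,portA), pkg_at(p5,portA)}, require {truck_at(t1,whs1)}
    → {pkg_at(p3,whs1), pkg_at(p4,portA), pkg_at(p5,portA), truck_at(t1,whs1)}

== RESULT ==
["pkg_at(p3,whs1)", "pkg_at(p4,portA)", "pkg_at(p5,portA)", "truck_at(t1,whs1)"]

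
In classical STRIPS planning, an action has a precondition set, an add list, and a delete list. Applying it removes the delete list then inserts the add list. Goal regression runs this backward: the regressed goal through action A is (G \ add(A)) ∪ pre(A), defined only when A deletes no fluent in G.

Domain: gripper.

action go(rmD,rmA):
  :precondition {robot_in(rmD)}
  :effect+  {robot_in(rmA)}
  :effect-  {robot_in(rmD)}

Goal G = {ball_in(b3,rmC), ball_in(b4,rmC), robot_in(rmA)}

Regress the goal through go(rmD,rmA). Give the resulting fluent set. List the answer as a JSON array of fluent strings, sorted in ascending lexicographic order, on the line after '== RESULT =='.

Regress:
  G ∩ del = {}  (empty — regression defined)
  G \ add = {ball_in(b3,rmC), ball_in(b4,rmC), robot_in(rmA)} \ {robot_in(rmA)} = {ball_in(b3,rmC), ball_in(b4,rmC)}
  ∪ pre   = {ball_in(b3,rmC), ball_in(b4,rmC)} ∪ {robot_in(rmD)}
          = {ball_in(b3,rmC), ball_in(b4,rmC), robot_in(rmD)}

== RESULT ==
["ball_in(b3,rmC)", "ball_in(b4,rmC)", "robot_in(rmD)"]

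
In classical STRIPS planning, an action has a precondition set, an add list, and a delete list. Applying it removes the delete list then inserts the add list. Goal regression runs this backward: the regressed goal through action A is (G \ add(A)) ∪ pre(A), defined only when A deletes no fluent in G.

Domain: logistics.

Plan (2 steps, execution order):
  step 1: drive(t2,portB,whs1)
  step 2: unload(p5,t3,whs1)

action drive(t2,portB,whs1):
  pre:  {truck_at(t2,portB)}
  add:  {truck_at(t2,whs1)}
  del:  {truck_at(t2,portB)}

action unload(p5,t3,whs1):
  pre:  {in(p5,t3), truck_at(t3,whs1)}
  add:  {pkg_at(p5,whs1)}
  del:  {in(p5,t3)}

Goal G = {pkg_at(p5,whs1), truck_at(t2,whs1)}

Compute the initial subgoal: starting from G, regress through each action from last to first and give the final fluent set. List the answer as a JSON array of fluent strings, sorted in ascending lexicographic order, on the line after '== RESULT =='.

Regress step by step:
  through step 2 (unload(p5,t3,whs1)): drop {pkg_at(p5,whs1)}, keep {truck_at(t2,whs1)}, require {in(p5,t3), truck_at(t3,whs1)}
    → {in(p5,t3), truck_at(t2,whs1), truck_at(t3,whs1)}
  through step 1 (drive(t2,portB,whs1)): drop {truck_at(t2,whs1)}, keep {in(p5,t3), truck_at(t3,whs1)}, require {truck_at(t2,portB)}
    → {in(p5,t3), truck_at(t2,portB), truck_at(t3,whs1)}

== RESULT ==
["in(p5,t3)", "truck_at(t2,portB)", "truck_at(t3,whs1)"]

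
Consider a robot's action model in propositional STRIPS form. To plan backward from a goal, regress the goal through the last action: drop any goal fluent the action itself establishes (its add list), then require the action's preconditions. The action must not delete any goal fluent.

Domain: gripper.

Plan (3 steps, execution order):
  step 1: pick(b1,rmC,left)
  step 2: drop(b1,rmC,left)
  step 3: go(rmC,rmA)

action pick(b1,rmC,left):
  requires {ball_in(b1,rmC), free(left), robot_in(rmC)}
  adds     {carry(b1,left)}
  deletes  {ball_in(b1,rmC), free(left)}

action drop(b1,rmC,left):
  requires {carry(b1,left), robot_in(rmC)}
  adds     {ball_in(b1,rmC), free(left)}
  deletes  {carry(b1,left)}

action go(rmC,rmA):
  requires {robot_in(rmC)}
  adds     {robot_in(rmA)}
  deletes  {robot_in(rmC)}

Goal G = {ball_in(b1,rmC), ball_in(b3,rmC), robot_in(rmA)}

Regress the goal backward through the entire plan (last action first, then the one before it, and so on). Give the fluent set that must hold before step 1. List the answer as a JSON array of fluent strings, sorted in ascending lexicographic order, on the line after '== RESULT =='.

Regress step by step:
  through step 3 (go(rmC,rmA)): drop {robot_in(rmA)}, keep {ball_in(b1,rmC), ball_in(b3,rmC)}, require {robot_in(rmC)}
    → {ball_in(b1,rmC), ball_in(b3,rmC), robot_in(rmC)}
  through step 2 (drop(b1,rmC,left)): drop {ball_in(b1,rmC)}, keep {ball_in(b3,rmC), robot_in(rmC)}, require {carry(b1,left), robot_in(rmC)}
    → {ball_in(b3,rmC), carry(b1,left), robot_in(rmC)}
  through step 1 (pick(b1,rmC,left)): drop {carry(b1,left)}, keep {ball_in(b3,rmC), robot_in(rmC)}, require {ball_in(b1,rmC), free(left), robot_in(rmC)}
    → {ball_in(b1,rmC), ball_in(b3,rmC), free(left), robot_in(rmC)}

== RESULT ==
["ball_in(b1,rmC)", "ball_in(b3,rmC)", "free(left)", "robot_in(rmC)"]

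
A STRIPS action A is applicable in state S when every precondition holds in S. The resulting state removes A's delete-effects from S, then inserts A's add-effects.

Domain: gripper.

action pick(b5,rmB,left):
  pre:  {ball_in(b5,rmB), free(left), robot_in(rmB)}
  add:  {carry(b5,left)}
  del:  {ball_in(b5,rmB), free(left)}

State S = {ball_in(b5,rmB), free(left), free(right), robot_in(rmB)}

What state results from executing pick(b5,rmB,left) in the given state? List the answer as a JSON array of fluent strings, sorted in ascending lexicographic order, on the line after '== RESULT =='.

Compute (S \ del) ∪ add:
  pre ⊆ S: {ball_in(b5,rmB), free(left), robot_in(rmB)} ⊆ S  — applicable
  S \ del = {free(right), robot_in(rmB)}
  ∪ add   = {carry(b5,left), free(right), robot_in(rmB)}

== RESULT ==
["carry(b5,left)", "free(right)", "robot_in(rmB)"]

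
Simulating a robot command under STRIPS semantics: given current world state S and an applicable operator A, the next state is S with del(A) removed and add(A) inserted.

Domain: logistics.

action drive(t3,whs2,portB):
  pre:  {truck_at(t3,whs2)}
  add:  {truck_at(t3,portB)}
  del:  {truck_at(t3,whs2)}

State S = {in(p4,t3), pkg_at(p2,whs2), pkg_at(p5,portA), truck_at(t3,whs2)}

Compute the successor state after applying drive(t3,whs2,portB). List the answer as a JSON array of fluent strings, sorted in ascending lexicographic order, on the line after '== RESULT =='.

Progress:
  pre ⊆ S: {truck_at(t3,whs2)} ⊆ S  — applicable
  S \ del = {in(p4,t3), pkg_at(p2,whs2), pkg_at(p5,portA)}
  ∪ add   = {in(p4,t3), pkg_at(p2,whs2), pkg_at(p5,portA), truck_at(t3,portB)}

== RESULT ==
["in(p4,t3)", "pkg_at(p2,whs2)", "pkg_at(p5,portA)", "truck_at(t3,portB)"]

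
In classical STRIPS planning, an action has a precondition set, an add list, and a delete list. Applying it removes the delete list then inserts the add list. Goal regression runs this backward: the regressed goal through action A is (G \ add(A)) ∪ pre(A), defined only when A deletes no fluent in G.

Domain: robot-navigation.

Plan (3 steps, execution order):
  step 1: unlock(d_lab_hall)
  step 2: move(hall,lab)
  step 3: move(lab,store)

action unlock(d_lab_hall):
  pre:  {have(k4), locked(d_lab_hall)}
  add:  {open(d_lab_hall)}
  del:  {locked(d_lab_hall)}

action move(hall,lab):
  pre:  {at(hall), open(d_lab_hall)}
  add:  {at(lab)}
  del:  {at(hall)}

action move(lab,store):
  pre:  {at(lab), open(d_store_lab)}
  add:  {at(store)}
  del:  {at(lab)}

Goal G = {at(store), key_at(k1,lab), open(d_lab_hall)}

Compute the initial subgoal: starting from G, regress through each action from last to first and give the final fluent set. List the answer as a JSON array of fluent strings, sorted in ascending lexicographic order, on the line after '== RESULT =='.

Work backward from the goal:
  through step 3 (move(lab,store)): drop {at(store)}, keep {key_at(k1,lab), open(d_lab_hall)}, require {at(lab), open(d_store_lab)}
    → {at(lab), key_at(k1,lab), open(d_lab_hall), open(d_store_lab)}
  through step 2 (move(hall,lab)): drop {at(lab)}, keep {key_at(k1,lab), open(d_lab_hall), open(d_store_lab)}, require {at(hall), open(d_lab_hall)}
    → {at(hall), key_at(k1,lab), open(d_lab_hall), open(d_store_lab)}
  through step 1 (unlock(d_lab_hall)): drop {open(d_lab_hall)}, keep {at(hall), key_at(k1,lab), open(d_store_lab)}, require {have(k4), locked(d_lab_hall)}
    → {at(hall), have(k4), key_at(k1,lab), locked(d_lab_hall), open(d_store_lab)}

== RESULT ==
["at(hall)", "have(k4)", "key_at(k1,lab)", "locked(d_lab_hall)", "open(d_store_lab)"]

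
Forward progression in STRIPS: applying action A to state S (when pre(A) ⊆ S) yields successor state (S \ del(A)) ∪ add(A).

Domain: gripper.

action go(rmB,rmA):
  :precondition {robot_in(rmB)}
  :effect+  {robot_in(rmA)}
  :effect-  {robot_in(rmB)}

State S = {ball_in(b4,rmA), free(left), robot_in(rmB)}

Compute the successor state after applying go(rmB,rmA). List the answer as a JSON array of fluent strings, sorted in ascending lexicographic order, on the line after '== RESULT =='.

Compute (S \ del) ∪ add:
  pre ⊆ S: {robot_in(rmB)} ⊆ S  — applicable
  S \ del = {ball_in(b4,rmA), free(left)}
  ∪ add   = {ball_in(b4,rmA), free(left), robot_in(rmA)}

== RESULT ==
["ball_in(b4,rmA)", "free(left)", "robot_in(rmA)"]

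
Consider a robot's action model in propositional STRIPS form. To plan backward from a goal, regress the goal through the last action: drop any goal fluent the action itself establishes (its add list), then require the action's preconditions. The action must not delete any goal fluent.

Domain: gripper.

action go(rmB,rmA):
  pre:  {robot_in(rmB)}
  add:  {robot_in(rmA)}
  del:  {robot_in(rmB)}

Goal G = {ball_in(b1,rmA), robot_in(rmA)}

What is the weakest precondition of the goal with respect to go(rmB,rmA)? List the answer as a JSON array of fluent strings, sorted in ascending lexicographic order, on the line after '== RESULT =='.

Regress:
  G ∩ del = {}  (empty — regression defined)
  G \ add = {ball_in(b1,rmA), robot_in(rmA)} \ {robot_in(rmA)} = {ball_in(b1,rmA)}
  ∪ pre   = {ball_in(b1,rmA)} ∪ {robot_in(rmB)}
          = {ball_in(b1,rmA), robot_in(rmB)}

== RESULT ==
["ball_in(b1,rmA)", "robot_in(rmB)"]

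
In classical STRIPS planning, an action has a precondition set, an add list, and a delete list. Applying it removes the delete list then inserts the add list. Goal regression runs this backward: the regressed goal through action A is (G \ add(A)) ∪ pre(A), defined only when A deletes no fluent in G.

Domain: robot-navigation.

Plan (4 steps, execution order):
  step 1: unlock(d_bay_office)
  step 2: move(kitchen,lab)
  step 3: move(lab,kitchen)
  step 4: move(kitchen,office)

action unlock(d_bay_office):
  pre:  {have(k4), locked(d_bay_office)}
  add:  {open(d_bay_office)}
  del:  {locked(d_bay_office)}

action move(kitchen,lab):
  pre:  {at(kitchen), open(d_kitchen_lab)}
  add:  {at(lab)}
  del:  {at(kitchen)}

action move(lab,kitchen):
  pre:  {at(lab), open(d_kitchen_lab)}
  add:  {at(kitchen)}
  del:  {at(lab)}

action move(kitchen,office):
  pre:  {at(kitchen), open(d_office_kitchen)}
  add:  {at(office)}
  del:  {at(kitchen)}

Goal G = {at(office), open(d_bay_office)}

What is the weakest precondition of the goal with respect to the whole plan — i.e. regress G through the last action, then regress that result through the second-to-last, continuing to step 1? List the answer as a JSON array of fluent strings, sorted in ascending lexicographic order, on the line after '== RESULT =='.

Work backward from the goal:
  through step 4 (move(kitchen,office)): drop {at(office)}, keep {open(d_bay_office)}, require {at(kitchen), open(d_office_kitchen)}
    → {at(kitchen), open(d_bay_office), open(d_office_kitchen)}
  through step 3 (move(lab,kitchen)): drop {at(kitchen)}, keep {open(d_bay_office), open(d_office_kitchen)}, require {at(lab), open(d_kitchen_lab)}
    → {at(lab), open(d_bay_office), open(d_kitchen_lab), open(d_office_kitchen)}
  through step 2 (move(kitchen,lab)): drop {at(lab)}, keep {open(d_bay_office), open(d_kitchen_lab), open(d_office_kitchen)}, require {at(kitchen), open(d_kitchen_lab)}
    → {at(kitchen), open(d_bay_office), open(d_kitchen_lab), open(d_office_kitchen)}
  through step 1 (unlock(d_bay_office)): drop {open(d_bay_office)}, keep {at(kitchen), open(d_kitchen_lab), open(d_office_kitchen)}, require {have(k4), locked(d_bay_office)}
    → {at(kitchen), have(k4), locked(d_bay_office), open(d_kitchen_lab), open(d_office_kitchen)}

== RESULT ==
["at(kitchen)", "have(k4)", "locked(d_bay_office)", "open(d_kitchen_lab)", "open(d_office_kitchen)"]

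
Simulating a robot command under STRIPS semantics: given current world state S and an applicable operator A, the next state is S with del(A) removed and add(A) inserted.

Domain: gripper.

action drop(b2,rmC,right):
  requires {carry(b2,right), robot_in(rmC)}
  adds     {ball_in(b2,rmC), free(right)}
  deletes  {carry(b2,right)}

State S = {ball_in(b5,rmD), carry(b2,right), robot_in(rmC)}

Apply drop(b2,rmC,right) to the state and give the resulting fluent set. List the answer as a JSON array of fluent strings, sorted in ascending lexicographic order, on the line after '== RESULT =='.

Progress:
  pre ⊆ S: {carry(b2,right), robot_in(rmC)} ⊆ S  — applicable
  S \ del = {ball_in(b5,rmD), robot_in(rmC)}
  ∪ add   = {ball_in(b2,rmC), ball_in(b5,rmD), free(right), robot_in(rmC)}

== RESULT ==
["ball_in(b2,rmC)", "ball_in(b5,rmD)", "free(right)", "robot_in(rmC)"]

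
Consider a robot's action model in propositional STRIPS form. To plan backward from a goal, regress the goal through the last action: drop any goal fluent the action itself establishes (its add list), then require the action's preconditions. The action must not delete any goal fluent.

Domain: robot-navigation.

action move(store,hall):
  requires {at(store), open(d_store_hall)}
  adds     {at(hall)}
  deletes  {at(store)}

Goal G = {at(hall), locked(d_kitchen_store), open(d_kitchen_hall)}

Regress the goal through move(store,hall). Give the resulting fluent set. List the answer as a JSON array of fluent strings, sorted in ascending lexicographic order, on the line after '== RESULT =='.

Compute (G \ add) ∪ pre:
  G ∩ del = {}  (empty — regression defined)
  G \ add = {at(hall), locked(d_kitchen_store), open(d_kitchen_hall)} \ {at(hall)} = {locked(d_kitchen_store), open(d_kitchen_hall)}
  ∪ pre   = {locked(d_kitchen_store), open(d_kitchen_hall)} ∪ {at(store), open(d_store_hall)}
          = {at(store), locked(d_kitchen_store), open(d_kitchen_hall), open(d_store_hall)}

== RESULT ==
["at(store)", "locked(d_kitchen_store)", "open(d_kitchen_hall)", "open(d_store_hall)"]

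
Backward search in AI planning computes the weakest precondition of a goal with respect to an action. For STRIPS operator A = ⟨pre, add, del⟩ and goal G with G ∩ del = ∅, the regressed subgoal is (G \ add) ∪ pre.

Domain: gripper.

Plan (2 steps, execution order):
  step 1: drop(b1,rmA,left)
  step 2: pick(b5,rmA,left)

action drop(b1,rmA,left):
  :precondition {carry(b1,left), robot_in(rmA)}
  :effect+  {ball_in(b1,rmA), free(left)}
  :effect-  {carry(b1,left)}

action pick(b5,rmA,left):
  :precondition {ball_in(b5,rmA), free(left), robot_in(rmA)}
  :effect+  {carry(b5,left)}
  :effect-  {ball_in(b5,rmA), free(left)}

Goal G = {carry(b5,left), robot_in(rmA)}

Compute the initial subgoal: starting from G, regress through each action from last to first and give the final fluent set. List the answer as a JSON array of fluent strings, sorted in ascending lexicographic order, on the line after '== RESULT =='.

Work backward from the goal:
  through step 2 (pick(b5,rmA,left)): drop {carry(b5,left)}, keep {robot_in(rmA)}, require {ball_in(b5,rmA), free(left), robot_in(rmA)}
    → {ball_in(b5,rmA), free(left), robot_in(rmA)}
  through step 1 (drop(b1,rmA,left)): drop {free(left)}, keep {ball_in(b5,rmA), robot_in(rmA)}, require {carry(b1,left), robot_in(rmA)}
    → {ball_in(b5,rmA), carry(b1,left), robot_in(rmA)}

== RESULT ==
["ball_in(b5,rmA)", "carry(b1,left)", "robot_in(rmA)"]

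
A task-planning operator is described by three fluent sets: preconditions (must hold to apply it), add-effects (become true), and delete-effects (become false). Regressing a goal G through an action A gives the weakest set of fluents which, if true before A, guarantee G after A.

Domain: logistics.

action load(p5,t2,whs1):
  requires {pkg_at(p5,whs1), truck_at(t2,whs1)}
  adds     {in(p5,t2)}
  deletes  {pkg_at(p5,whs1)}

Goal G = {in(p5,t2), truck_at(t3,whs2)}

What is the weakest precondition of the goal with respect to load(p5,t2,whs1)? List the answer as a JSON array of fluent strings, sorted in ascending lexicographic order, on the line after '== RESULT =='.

Regress:
  G ∩ del = {}  (empty — regression defined)
  G \ add = {in(p5,t2), truck_at(t3,whs2)} \ {in(p5,t2)} = {truck_at(t3,whs2)}
  ∪ pre   = {truck_at(t3,whs2)} ∪ {pkg_at(p5,whs1), truck_at(t2,whs1)}
          = {pkg_at(p5,whs1), truck_at(t2,whs1), truck_at(t3,whs2)}

== RESULT ==
["pkg_at(p5,whs1)", "truck_at(t2,whs1)", "truck_at(t3,whs2)"]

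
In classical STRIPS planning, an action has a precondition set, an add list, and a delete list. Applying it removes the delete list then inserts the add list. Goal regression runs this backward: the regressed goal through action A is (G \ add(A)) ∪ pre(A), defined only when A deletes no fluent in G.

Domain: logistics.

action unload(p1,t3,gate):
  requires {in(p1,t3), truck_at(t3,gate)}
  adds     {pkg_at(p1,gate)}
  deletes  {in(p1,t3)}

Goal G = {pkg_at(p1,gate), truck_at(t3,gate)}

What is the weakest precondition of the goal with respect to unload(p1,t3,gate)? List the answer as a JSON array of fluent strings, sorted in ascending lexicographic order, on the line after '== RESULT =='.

Compute (G \ add) ∪ pre:
  G ∩ del = {}  (empty — regression defined)
  G \ add = {pkg_at(p1,gate), truck_at(t3,gate)} \ {pkg_at(p1,gate)} = {truck_at(t3,gate)}
  ∪ pre   = {truck_at(t3,gate)} ∪ {in(p1,t3), truck_at(t3,gate)}
          = {in(p1,t3), truck_at(t3,gate)}

== RESULT ==
["in(p1,t3)", "truck_at(t3,gate)"]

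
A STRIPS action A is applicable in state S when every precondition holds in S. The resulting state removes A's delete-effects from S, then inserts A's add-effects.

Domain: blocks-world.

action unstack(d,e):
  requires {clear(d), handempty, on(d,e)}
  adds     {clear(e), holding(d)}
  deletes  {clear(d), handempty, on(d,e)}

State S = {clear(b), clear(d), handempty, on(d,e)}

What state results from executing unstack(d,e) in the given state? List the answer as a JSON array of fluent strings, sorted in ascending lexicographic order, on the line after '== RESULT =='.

Compute (S \ del) ∪ add:
  pre ⊆ S: {clear(d), handempty, on(d,e)} ⊆ S  — applicable
  S \ del = {clear(b)}
  ∪ add   = {clear(b), clear(e), holding(d)}

== RESULT ==
["clear(b)", "clear(e)", "holding(d)"]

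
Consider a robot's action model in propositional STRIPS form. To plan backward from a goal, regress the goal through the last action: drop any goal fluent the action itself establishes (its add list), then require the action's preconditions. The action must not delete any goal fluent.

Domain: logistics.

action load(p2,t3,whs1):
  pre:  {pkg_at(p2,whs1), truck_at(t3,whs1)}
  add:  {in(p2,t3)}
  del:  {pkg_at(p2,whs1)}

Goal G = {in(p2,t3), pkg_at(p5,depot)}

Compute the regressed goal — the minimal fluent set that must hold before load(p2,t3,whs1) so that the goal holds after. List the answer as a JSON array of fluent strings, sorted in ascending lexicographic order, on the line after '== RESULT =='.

Regress:
  G ∩ del = {}  (empty — regression defined)
  G \ add = {in(p2,t3), pkg_at(p5,depot)} \ {in(p2,t3)} = {pkg_at(p5,depot)}
  ∪ pre   = {pkg_at(p5,depot)} ∪ {pkg_at(p2,whs1), truck_at(t3,whs1)}
          = {pkg_at(p2,whs1), pkg_at(p5,depot), truck_at(t3,whs1)}

== RESULT ==
["pkg_at(p2,whs1)", "pkg_at(p5,depot)", "truck_at(t3,whs1)"]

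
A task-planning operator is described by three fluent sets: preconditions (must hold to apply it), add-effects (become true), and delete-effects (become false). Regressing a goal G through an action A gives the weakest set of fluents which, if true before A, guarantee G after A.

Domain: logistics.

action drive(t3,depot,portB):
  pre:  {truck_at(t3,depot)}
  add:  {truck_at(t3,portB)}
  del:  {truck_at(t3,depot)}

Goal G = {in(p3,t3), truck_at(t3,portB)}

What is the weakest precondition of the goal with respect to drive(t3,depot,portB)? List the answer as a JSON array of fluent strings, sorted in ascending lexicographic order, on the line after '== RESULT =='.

Regress:
  G ∩ del = {}  (empty — regression defined)
  G \ add = {in(p3,t3), truck_at(t3,portB)} \ {truck_at(t3,portB)} = {in(p3,t3)}
  ∪ pre   = {in(p3,t3)} ∪ {truck_at(t3,depot)}
          = {in(p3,t3), truck_at(t3,depot)}

== RESULT ==
["in(p3,t3)", "truck_at(t3,depot)"]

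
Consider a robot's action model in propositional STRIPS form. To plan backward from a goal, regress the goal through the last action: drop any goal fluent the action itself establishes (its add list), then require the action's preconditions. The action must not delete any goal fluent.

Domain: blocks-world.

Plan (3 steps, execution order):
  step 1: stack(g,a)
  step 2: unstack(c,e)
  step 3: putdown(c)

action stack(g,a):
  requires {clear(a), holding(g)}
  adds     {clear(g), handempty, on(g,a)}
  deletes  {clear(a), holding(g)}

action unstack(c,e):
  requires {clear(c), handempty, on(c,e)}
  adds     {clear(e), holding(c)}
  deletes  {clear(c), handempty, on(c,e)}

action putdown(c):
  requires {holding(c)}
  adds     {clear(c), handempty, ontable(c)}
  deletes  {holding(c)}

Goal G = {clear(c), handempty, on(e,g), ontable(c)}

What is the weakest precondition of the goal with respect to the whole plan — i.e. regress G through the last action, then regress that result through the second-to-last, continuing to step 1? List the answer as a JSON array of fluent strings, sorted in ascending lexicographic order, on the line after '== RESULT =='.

Regress step by step:
  through step 3 (putdown(c)): drop {clear(c), handempty, ontable(c)}, keep {on(e,g)}, require {holding(c)}
    → {holding(c), on(e,g)}
  through step 2 (unstack(c,e)): drop {holding(c)}, keep {on(e,g)}, require {clear(c), handempty, on(c,e)}
    → {clear(c), handempty, on(c,e), on(e,g)}
  through step 1 (stack(g,a)): drop {handempty}, keep {clear(c), on(c,e), on(e,g)}, require {clear(a), holding(g)}
    → {clear(a), clear(c), holding(g), on(c,e), on(e,g)}

== RESULT ==
["clear(a)", "clear(c)", "holding(g)", "on(c,e)", "on(e,g)"]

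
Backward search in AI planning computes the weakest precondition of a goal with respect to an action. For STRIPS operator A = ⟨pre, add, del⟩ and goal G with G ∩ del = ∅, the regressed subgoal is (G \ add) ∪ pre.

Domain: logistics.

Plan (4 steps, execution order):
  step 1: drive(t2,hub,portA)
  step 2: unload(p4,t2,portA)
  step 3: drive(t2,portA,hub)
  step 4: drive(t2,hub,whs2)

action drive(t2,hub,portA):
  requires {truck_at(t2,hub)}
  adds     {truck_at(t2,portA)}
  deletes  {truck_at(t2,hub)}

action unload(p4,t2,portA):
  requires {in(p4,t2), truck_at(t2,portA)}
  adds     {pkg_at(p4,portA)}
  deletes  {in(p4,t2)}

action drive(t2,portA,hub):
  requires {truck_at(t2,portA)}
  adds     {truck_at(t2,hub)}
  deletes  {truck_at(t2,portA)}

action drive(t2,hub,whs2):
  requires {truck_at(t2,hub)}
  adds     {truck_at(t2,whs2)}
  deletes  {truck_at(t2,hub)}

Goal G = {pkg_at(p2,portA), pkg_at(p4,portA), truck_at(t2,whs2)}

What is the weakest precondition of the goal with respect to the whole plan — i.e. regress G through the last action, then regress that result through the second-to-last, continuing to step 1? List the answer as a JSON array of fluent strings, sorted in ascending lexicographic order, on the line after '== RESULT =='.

Work backward from the goal:
  through step 4 (drive(t2,hub,whs2)): drop {truck_at(t2,whs2)}, keep {pkg_at(p2,portA), pkg_at(p4,portA)}, require {truck_at(t2,hub)}
    → {pkg_at(p2,portA), pkg_at(p4,portA), truck_at(t2,hub)}
  through step 3 (drive(t2,portA,hub)): drop {truck_at(t2,hub)}, keep {pkg_at(p2,portA), pkg_at(p4,portA)}, require {truck_at(t2,portA)}
    → {pkg_at(p2,portA), pkg_at(p4,portA), truck_at(t2,portA)}
  through step 2 (unload(p4,t2,portA)): drop {pkg_at(p4,portA)}, keep {pkg_at(p2,portA), truck_at(t2,portA)}, require {in(p4,t2), truck_at(t2,portA)}
    → {in(p4,t2), pkg_at(p2,portA), truck_at(t2,portA)}
  through step 1 (drive(t2,hub,portA)): drop {truck_at(t2,portA)}, keep {in(p4,t2), pkg_at(p2,portA)}, require {truck_at(t2,hub)}
    → {in(p4,t2), pkg_at(p2,portA), truck_at(t2,hub)}

== RESULT ==
["in(p4,t2)", "pkg_at(p2,portA)", "truck_at(t2,hub)"]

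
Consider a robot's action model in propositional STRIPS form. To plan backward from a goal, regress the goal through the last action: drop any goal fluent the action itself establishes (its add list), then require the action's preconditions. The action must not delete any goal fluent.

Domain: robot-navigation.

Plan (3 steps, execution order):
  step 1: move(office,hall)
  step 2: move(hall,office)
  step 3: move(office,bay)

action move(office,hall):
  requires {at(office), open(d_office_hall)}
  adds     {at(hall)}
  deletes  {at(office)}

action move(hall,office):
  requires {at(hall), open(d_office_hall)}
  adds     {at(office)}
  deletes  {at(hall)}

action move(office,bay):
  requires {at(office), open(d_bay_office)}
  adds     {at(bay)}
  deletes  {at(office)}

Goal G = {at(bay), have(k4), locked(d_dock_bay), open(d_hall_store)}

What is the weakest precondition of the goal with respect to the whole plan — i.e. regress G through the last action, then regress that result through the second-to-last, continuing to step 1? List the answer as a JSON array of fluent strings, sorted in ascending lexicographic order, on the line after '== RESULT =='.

Work backward from the goal:
  through step 3 (move(office,bay)): drop {at(bay)}, keep {have(k4), locked(d_dock_bay), open(d_hall_store)}, require {at(office), open(d_bay_office)}
    → {at(office), have(k4), locked(d_dock_bay), open(d_bay_office), open(d_hall_store)}
  through step 2 (move(hall,office)): drop {at(office)}, keep {have(k4), locked(d_dock_bay), open(d_bay_office), open(d_hall_store)}, require {at(hall), open(d_office_hall)}
    → {at(hall), have(k4), locked(d_dock_bay), open(d_bay_office), open(d_hall_store), open(d_office_hall)}
  through step 1 (move(office,hall)): drop {at(hall)}, keep {have(k4), locked(d_dock_bay), open(d_bay_office), open(d_hall_store), open(d_office_hall)}, require {at(office), open(d_office_hall)}
    → {at(office), have(k4), locked(d_dock_bay), open(d_bay_office), open(d_hall_store), open(d_office_hall)}

== RESULT ==
["at(office)", "have(k4)", "locked(d_dock_bay)", "open(d_bay_office)", "open(d_hall_store)", "open(d_office_hall)"]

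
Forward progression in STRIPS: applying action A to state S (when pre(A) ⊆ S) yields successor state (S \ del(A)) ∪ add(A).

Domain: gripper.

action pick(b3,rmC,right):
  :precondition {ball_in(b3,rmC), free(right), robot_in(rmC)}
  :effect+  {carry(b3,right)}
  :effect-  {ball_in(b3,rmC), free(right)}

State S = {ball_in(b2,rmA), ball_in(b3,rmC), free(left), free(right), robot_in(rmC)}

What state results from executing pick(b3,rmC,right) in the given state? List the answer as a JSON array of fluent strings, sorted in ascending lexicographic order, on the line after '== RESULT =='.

Progress:
  pre ⊆ S: {ball_in(b3,rmC), free(right), robot_in(rmC)} ⊆ S  — applicable
  S \ del = {ball_in(b2,rmA), free(left), robot_in(rmC)}
  ∪ add   = {ball_in(b2,rmA), carry(b3,right), free(left), robot_in(rmC)}

== RESULT ==
["ball_in(b2,rmA)", "carry(b3,right)", "free(left)", "robot_in(rmC)"]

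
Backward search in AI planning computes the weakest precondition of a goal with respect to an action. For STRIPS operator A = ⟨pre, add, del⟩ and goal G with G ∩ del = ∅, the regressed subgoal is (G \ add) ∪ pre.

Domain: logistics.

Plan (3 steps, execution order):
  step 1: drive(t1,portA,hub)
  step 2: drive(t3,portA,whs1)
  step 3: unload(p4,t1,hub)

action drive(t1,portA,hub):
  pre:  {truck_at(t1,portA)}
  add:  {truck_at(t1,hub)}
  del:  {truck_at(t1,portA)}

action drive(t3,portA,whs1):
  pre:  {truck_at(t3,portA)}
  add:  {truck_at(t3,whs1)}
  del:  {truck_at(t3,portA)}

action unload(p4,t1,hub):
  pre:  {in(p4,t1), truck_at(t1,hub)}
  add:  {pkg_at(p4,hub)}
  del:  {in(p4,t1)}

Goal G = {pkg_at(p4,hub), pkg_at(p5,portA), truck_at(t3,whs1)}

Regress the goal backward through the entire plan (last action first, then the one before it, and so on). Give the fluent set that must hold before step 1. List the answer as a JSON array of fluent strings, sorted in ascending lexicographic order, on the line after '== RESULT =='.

Regress step by step:
  through step 3 (unload(p4,t1,hub)): drop {pkg_at(p4,hub)}, keep {pkg_at(p5,portA), truck_at(t3,whs1)}, require {in(p4,t1), truck_at(t1,hub)}
    → {in(p4,t1), pkg_at(p5,portA), truck_at(t1,hub), truck_at(t3,whs1)}
  through step 2 (drive(t3,portA,whs1)): drop {truck_at(t3,whs1)}, keep {in(p4,t1), pkg_at(p5,portA), truck_at(t1,hub)}, require {truck_at(t3,portA)}
    → {in(p4,t1), pkg_at(p5,portA), truck_at(t1,hub), truck_at(t3,portA)}
  through step 1 (drive(t1,portA,hub)): drop {truck_at(t1,hub)}, keep {in(p4,t1), pkg_at(p5,portA), truck_at(t3,portA)}, require {truck_at(t1,portA)}
    → {in(p4,t1), pkg_at(p5,portA), truck_at(t1,portA), truck_at(t3,portA)}

== RESULT ==
["in(p4,t1)", "pkg_at(p5,portA)", "truck_at(t1,portA)", "truck_at(t3,portA)"]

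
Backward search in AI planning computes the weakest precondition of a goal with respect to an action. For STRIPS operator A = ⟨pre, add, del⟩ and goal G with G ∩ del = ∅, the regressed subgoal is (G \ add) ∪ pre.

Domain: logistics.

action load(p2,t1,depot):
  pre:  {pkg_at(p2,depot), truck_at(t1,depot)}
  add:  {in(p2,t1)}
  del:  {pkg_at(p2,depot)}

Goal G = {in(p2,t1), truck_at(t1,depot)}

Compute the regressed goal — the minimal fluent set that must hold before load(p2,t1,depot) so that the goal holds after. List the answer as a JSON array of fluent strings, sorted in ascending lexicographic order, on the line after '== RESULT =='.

Compute (G \ add) ∪ pre:
  G ∩ del = {}  (empty — regression defined)
  G \ add = {in(p2,t1), truck_at(t1,depot)} \ {in(p2,t1)} = {truck_at(t1,depot)}
  ∪ pre   = {truck_at(t1,depot)} ∪ {pkg_at(p2,depot), truck_at(t1,depot)}
          = {pkg_at(p2,depot), truck_at(t1,depot)}

== RESULT ==
["pkg_at(p2,depot)", "truck_at(t1,depot)"]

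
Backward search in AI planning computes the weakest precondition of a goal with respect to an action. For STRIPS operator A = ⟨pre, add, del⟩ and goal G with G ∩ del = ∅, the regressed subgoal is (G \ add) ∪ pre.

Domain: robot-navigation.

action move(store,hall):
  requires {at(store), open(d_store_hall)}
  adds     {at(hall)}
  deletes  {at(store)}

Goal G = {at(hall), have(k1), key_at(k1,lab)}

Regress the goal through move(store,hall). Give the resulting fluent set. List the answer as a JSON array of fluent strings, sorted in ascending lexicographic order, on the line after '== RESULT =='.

Compute (G \ add) ∪ pre:
  G ∩ del = {}  (empty — regression defined)
  G \ add = {at(hall), have(k1), key_at(k1,lab)} \ {at(hall)} = {have(k1), key_at(k1,lab)}
  ∪ pre   = {have(k1), key_at(k1,lab)} ∪ {at(store), open(d_store_hall)}
          = {at(store), have(k1), key_at(k1,lab), open(d_store_hall)}

== RESULT ==
["at(store)", "have(k1)", "key_at(k1,lab)", "open(d_store_hall)"]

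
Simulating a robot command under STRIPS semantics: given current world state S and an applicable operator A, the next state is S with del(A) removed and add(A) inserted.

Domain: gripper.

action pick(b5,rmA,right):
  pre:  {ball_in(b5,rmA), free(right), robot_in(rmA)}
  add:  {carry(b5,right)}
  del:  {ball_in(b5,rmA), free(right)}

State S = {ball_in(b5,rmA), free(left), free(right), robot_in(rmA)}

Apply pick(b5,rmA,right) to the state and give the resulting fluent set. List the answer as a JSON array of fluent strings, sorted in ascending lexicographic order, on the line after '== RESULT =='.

Compute (S \ del) ∪ add:
  pre ⊆ S: {ball_in(b5,rmA), free(right), robot_in(rmA)} ⊆ S  — applicable
  S \ del = {free(left), robot_in(rmA)}
  ∪ add   = {carry(b5,right), free(left), robot_in(rmA)}

== RESULT ==
["carry(b5,right)", "free(left)", "robot_in(rmA)"]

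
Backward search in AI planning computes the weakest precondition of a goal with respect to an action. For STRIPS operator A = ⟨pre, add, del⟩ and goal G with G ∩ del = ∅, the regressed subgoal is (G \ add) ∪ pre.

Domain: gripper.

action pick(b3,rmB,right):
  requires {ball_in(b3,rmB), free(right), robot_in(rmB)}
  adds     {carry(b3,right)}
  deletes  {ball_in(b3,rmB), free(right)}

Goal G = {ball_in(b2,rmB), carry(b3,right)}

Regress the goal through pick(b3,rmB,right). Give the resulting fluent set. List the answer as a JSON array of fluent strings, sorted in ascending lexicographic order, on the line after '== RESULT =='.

Regress:
  G ∩ del = {}  (empty — regression defined)
  G \ add = {ball_in(b2,rmB), carry(b3,right)} \ {carry(b3,right)} = {ball_in(b2,rmB)}
  ∪ pre   = {ball_in(b2,rmB)} ∪ {ball_in(b3,rmB), free(right), robot_in(rmB)}
          = {ball_in(b2,rmB), ball_in(b3,rmB), free(right), robot_in(rmB)}

== RESULT ==
["ball_in(b2,rmB)", "ball_in(b3,rmB)", "free(right)", "robot_in(rmB)"]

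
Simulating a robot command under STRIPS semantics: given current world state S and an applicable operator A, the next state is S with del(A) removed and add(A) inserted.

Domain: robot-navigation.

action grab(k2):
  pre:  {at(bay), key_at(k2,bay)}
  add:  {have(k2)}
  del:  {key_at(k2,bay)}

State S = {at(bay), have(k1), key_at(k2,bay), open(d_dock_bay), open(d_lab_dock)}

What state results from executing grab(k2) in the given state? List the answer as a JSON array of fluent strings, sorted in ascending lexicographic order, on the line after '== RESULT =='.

Compute (S \ del) ∪ add:
  pre ⊆ S: {at(bay), key_at(k2,bay)} ⊆ S  — applicable
  S \ del = {at(bay), have(k1), open(d_dock_bay), open(d_lab_dock)}
  ∪ add   = {at(bay), have(k1), have(k2), open(d_dock_bay), open(d_lab_dock)}

== RESULT ==
["at(bay)", "have(k1)", "have(k2)", "open(d_dock_bay)", "open(d_lab_dock)"]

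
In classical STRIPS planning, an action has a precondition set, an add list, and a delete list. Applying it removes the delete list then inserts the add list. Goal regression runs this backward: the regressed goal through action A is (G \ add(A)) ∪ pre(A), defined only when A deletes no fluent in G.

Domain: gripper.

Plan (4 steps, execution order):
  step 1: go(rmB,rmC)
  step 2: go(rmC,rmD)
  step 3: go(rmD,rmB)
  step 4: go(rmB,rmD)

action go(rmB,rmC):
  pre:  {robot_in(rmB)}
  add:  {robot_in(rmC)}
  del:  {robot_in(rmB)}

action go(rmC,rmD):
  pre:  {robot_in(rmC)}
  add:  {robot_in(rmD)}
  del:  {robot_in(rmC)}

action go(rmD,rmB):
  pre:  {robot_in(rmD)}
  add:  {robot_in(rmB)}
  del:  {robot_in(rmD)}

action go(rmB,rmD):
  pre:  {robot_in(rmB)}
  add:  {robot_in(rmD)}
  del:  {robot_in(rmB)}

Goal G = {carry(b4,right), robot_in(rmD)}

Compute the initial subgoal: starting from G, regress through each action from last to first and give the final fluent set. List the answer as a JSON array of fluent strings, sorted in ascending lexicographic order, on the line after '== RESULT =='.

Regress step by step:
  through step 4 (go(rmB,rmD)): drop {robot_in(rmD)}, keep {carry(b4,right)}, require {robot_in(rmB)}
    → {carry(b4,right), robot_in(rmB)}
  through step 3 (go(rmD,rmB)): drop {robot_in(rmB)}, keep {carry(b4,right)}, require {robot_in(rmD)}
    → {carry(b4,right), robot_in(rmD)}
  through step 2 (go(rmC,rmD)): drop {robot_in(rmD)}, keep {carry(b4,right)}, require {robot_in(rmC)}
    → {carry(b4,right), robot_in(rmC)}
  through step 1 (go(rmB,rmC)): drop {robot_in(rmC)}, keep {carry(b4,right)}, require {robot_in(rmB)}
    → {carry(b4,right), robot_in(rmB)}

== RESULT ==
["carry(b4,right)", "robot_in(rmB)"]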